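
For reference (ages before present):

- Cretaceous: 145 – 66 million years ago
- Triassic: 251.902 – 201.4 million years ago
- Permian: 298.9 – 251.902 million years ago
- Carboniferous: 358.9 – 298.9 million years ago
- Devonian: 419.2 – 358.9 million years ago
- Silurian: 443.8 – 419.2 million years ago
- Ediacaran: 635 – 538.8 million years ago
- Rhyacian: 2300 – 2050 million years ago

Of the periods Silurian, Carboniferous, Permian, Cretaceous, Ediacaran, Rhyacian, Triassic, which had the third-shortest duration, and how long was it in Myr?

Start − end for each: Silurian 443.8 − 419.2 = 24.6; Carboniferous 358.9 − 298.9 = 60; Permian 298.9 − 251.902 = 46.998; Cretaceous 145 − 66 = 79; Ediacaran 635 − 538.8 = 96.2; Rhyacian 2300 − 2050 = 250; Triassic 251.902 − 201.4 = 50.502.
Ranking these from shortest: Silurian < Permian < Triassic < Carboniferous < Cretaceous < Ediacaran < Rhyacian.
Position 3 in that ranking is Triassic, which lasted 50.502 Myr.

Triassic, 50.502 million years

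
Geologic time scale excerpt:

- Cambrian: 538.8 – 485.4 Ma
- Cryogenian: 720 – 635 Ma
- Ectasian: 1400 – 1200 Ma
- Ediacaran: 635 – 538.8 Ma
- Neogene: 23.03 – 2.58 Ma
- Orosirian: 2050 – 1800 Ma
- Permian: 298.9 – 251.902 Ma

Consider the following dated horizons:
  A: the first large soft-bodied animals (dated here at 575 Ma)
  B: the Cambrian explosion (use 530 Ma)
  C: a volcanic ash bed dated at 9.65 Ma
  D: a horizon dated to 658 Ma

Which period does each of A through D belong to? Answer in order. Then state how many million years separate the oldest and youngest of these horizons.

A: 575 Ma lies in 635–538.8 Ma, so Ediacaran.
B: 530 Ma lies in 538.8–485.4 Ma, so Cambrian.
C: 9.65 Ma lies in 23.03–2.58 Ma, so Neogene.
D: 658 Ma lies in 720–635 Ma, so Cryogenian.
Oldest = 658 Ma, youngest = 9.65 Ma → span 648.35 Myr.

A — Ediacaran; B — Cambrian; C — Neogene; D — Cryogenian; span 648.35 million years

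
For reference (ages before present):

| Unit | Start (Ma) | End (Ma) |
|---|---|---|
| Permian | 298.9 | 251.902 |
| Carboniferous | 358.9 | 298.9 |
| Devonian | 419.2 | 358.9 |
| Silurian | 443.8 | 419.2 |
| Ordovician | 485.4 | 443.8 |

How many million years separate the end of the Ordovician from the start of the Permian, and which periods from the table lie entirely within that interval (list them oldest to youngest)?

End of Ordovician = 443.8 Ma; start of Permian = 298.9 Ma.
Gap = 443.8 − 298.9 = 144.9 Myr.
Periods wholly inside 443.8–298.9 Ma: Silurian (443.8–419.2), Devonian (419.2–358.9), Carboniferous (358.9–298.9).

144.9 million years; Silurian, Devonian, Carboniferous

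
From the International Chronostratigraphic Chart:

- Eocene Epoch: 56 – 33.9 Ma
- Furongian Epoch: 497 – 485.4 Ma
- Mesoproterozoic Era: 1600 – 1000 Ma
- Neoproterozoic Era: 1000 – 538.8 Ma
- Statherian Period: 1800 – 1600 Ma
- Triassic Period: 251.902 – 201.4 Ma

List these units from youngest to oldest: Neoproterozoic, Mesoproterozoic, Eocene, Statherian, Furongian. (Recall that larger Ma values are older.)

The oldest of these is Statherian (starts 1800 Ma) and the youngest is Eocene (ends 33.9 Ma).
In between, by decreasing start age: Mesoproterozoic (1600), Neoproterozoic (1000), Furongian (497).
Listing youngest first means reversing that sequence.

Eocene → Furongian → Neoproterozoic → Mesoproterozoic → Statherian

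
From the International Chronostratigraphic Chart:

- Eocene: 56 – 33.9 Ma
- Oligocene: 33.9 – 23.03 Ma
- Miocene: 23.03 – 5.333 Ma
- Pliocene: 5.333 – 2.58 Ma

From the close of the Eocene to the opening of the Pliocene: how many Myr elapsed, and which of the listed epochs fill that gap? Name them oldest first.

The Eocene closes at 33.9 Ma and the Pliocene opens at 5.333 Ma, so the interval is 33.9 − 5.333 = 28.567 Myr.
An epoch fits inside if it starts at or after 33.9 Ma and ends at or before 5.333 Ma; oldest first that gives Oligocene, Miocene.

28.567 million years; Oligocene, Miocene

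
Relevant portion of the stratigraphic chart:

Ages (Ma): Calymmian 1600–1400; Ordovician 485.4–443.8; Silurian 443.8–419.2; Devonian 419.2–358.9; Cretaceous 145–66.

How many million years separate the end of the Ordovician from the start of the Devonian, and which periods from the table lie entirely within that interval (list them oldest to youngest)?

End of Ordovician = 443.8 Ma; start of Devonian = 419.2 Ma.
Gap = 443.8 − 419.2 = 24.6 Myr.
Periods wholly inside 443.8–419.2 Ma: Silurian (443.8–419.2).

24.6 million years; Silurian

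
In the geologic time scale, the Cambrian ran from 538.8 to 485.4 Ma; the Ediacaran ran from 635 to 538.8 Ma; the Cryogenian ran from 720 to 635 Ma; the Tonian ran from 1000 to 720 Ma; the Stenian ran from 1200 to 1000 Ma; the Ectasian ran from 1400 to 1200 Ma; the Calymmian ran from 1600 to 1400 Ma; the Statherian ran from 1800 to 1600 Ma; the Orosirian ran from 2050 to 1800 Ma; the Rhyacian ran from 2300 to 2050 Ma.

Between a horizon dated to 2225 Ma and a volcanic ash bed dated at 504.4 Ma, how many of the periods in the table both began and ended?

The older date is 2225 Ma and the younger is 504.4 Ma.
Periods with start < 2225 and end > 504.4 Ma: Orosirian (2050–1800), Statherian (1800–1600), Calymmian (1600–1400), Ectasian (1400–1200), Stenian (1200–1000), Tonian (1000–720), Cryogenian (720–635), Ediacaran (635–538.8).
That is 8 complete periods.

8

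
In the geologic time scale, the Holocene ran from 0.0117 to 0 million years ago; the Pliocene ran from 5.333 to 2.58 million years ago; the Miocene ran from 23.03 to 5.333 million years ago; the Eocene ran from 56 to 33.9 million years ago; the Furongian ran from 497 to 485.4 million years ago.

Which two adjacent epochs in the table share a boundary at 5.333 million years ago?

Miocene and Pliocene

The Miocene ends at 5.333 million years ago and the Pliocene begins at 5.333 million years ago, so they share that boundary.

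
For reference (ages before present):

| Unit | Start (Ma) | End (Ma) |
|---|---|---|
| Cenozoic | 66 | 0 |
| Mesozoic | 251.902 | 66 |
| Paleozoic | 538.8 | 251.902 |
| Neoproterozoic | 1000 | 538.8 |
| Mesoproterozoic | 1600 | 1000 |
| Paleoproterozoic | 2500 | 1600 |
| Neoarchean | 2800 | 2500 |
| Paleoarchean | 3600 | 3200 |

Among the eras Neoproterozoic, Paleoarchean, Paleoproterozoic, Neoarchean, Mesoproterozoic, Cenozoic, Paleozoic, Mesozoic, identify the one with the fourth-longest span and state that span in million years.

Durations: Neoproterozoic 461.2; Paleoarchean 400; Paleoproterozoic 900; Neoarchean 300; Mesoproterozoic 600; Cenozoic 66; Paleozoic 286.898; Mesozoic 185.902 Myr.
Sorted longest-first: Paleoproterozoic (900), Mesoproterozoic (600), Neoproterozoic (461.2), Paleoarchean (400), Neoarchean (300), Paleozoic (286.898), Mesozoic (185.902), Cenozoic (66).
The fourth longest is Paleoarchean at 400 Myr.

Paleoarchean, 400 million years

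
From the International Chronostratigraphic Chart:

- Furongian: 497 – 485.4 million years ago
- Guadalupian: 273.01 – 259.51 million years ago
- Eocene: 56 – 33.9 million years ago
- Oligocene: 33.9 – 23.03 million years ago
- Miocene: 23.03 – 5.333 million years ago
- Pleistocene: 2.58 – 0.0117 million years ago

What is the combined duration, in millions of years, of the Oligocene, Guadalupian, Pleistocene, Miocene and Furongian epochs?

Each duration: Oligocene = 10.87; Guadalupian = 13.5; Pleistocene = 2.5683; Miocene = 17.697; Furongian = 11.6.
Sum: 10.87 + 13.5 + 2.5683 + 17.697 + 11.6 = 56.2353 Myr.

56.2353 million years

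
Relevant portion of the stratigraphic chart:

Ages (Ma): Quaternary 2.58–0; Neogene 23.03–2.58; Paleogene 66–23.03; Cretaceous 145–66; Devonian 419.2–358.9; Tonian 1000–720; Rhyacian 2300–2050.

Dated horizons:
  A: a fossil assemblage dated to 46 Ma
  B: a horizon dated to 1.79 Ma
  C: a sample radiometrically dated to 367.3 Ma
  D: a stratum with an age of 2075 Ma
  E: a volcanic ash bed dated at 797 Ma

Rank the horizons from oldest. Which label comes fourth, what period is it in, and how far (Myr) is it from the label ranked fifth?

Larger Ma means older, so oldest first: D 2075 > E 797 > C 367.3 > A 46 > B 1.79.
Counting 4 along gives A (46 Ma); the excerpt puts that inside the Paleogene, 66–23.03 Ma.
Next in line is B (1.79 Ma), and 46 − 1.79 = 44.21 Myr.

A, in the Paleogene; 44.21 million years to B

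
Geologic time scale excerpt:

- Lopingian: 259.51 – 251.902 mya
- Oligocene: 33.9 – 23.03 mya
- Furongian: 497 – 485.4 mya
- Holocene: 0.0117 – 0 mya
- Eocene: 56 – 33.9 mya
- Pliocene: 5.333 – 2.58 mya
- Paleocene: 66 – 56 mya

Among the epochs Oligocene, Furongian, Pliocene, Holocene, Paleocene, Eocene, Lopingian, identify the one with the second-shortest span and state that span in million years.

Start − end for each: Oligocene 33.9 − 23.03 = 10.87; Furongian 497 − 485.4 = 11.6; Pliocene 5.333 − 2.58 = 2.753; Holocene 0.0117 − 0 = 0.0117; Paleocene 66 − 56 = 10; Eocene 56 − 33.9 = 22.1; Lopingian 259.51 − 251.902 = 7.608.
Ranking these from shortest: Holocene < Pliocene < Lopingian < Paleocene < Oligocene < Furongian < Eocene.
Position 2 in that ranking is Pliocene, which lasted 2.753 Myr.

Pliocene, 2.753 million years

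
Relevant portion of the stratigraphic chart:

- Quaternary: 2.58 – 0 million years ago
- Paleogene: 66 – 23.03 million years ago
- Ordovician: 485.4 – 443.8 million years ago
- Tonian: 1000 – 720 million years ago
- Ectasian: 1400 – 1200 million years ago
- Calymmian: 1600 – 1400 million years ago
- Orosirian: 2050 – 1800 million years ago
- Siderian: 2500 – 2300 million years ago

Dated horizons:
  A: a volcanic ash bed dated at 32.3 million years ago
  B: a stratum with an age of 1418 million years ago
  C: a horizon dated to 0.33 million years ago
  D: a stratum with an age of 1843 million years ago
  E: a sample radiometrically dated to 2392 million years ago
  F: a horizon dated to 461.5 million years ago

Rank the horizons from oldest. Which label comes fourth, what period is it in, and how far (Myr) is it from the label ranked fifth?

F, in the Ordovician; 429.2 million years to A

Sorted oldest-first by Ma: E (2392), D (1843), B (1418), F (461.5), A (32.3), C (0.33).
The fourth oldest is F at 461.5 Ma, which lies in 485.4–443.8 Ma: the Ordovician.
The fifth oldest is A at 32.3 Ma; separation = |461.5 − 32.3| = 429.2 Myr.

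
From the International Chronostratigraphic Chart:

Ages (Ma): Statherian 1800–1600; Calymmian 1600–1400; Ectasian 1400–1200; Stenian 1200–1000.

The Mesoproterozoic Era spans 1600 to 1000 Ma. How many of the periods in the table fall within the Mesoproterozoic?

Periods inside 1600–1000 Ma: Calymmian, Ectasian, Stenian — 3 in total.

3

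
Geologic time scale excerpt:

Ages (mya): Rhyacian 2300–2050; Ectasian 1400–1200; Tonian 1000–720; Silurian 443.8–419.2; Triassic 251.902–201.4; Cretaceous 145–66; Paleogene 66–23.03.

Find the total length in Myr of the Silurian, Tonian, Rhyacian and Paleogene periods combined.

597.57 million years

Duration is start − end for each: (443.8 − 419.2) + (1000 − 720) + (2300 − 2050) + (66 − 23.03).
That is 24.6 + 280 + 250 + 42.97, which totals 597.57 million years.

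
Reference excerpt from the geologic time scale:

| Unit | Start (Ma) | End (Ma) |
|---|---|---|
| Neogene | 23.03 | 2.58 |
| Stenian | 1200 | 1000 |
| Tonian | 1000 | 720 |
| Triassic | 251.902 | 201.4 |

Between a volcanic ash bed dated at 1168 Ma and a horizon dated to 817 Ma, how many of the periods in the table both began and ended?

0

The older date is 1168 Ma and the younger is 817 Ma.
No period both begins after 1168 Ma and ends before 817 Ma, so the count is 0.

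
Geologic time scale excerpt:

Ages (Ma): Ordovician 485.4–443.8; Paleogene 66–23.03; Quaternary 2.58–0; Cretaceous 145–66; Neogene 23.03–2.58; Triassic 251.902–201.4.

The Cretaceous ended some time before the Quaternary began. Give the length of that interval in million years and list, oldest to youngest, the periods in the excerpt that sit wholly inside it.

63.42 million years; Paleogene, Neogene

The Cretaceous closes at 66 Ma and the Quaternary opens at 2.58 Ma, so the interval is 66 − 2.58 = 63.42 Myr.
A period fits inside if it starts at or after 66 Ma and ends at or before 2.58 Ma; oldest first that gives Paleogene, Neogene.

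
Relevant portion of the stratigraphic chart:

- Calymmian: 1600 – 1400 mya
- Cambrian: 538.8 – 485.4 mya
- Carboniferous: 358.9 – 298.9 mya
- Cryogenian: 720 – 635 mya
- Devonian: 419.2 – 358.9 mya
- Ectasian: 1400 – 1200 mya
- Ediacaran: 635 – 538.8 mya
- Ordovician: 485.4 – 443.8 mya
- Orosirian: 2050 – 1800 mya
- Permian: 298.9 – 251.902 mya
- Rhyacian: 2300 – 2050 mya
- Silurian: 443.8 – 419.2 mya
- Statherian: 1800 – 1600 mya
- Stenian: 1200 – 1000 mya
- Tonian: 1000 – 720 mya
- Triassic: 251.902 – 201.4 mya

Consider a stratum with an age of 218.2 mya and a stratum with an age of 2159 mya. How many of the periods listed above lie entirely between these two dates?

2159 Ma sits inside the Rhyacian (2300–2050) and 218.2 Ma inside the Triassic (251.902–201.4); neither of those is wholly between the two dates.
The listed periods lying completely between them are Orosirian, Statherian, Calymmian, Ectasian, Stenian, Tonian, Cryogenian, Ediacaran, Cambrian, Ordovician, Silurian, Devonian, Carboniferous, Permian — 14 in all.

14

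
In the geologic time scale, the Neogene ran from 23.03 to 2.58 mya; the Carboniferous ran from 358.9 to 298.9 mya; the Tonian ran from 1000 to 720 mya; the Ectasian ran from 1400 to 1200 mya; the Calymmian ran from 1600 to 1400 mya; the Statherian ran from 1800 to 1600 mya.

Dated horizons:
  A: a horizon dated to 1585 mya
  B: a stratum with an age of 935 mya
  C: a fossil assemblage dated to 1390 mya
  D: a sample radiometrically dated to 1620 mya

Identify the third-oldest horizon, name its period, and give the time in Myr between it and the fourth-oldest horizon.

C, in the Ectasian; 455 million years to B

Sorted oldest-first by Ma: D (1620), A (1585), C (1390), B (935).
The third oldest is C at 1390 Ma, which lies in 1400–1200 Ma: the Ectasian.
The fourth oldest is B at 935 Ma; separation = |1390 − 935| = 455 Myr.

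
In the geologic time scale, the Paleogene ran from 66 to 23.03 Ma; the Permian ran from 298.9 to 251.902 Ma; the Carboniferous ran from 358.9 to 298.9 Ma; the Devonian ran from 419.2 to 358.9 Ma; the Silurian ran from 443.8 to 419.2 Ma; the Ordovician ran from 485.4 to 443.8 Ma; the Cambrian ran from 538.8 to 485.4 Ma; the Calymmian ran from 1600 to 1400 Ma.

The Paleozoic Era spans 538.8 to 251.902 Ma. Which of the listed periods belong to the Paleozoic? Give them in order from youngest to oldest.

Permian, Carboniferous, Devonian, Silurian, Ordovician, Cambrian

Periods with both bounds inside 538.8–251.902 Ma: Permian (298.9–251.902), Carboniferous (358.9–298.9), Devonian (419.2–358.9), Silurian (443.8–419.2), Ordovician (485.4–443.8), Cambrian (538.8–485.4).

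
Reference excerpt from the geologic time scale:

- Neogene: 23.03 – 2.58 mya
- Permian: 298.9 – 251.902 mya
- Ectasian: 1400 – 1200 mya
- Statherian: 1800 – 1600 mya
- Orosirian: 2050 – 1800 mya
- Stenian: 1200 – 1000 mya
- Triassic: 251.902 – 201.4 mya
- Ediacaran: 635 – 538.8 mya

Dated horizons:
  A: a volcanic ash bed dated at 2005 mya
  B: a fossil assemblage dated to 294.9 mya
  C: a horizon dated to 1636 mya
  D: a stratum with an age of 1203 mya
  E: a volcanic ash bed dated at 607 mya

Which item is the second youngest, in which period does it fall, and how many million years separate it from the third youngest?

Smaller Ma means younger, so youngest first: B 294.9 < E 607 < D 1203 < C 1636 < A 2005.
Counting 2 along gives E (607 Ma); the excerpt puts that inside the Ediacaran, 635–538.8 Ma.
Next in line is D (1203 Ma), and 1203 − 607 = 596 Myr.

E, in the Ediacaran; 596 million years to D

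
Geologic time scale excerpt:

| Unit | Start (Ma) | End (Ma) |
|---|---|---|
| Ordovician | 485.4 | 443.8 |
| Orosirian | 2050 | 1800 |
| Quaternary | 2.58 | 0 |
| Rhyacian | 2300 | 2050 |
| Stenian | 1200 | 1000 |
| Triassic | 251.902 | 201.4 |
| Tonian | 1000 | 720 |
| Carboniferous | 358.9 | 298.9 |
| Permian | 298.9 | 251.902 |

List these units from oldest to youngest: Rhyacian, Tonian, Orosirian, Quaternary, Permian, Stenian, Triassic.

Rhyacian, then Orosirian, then Stenian, then Tonian, then Permian, then Triassic, then Quaternary

The oldest of these is Rhyacian (starts 2300 Ma) and the youngest is Quaternary (ends 0 Ma).
In between, by decreasing start age: Orosirian (2050), Stenian (1200), Tonian (1000), Permian (298.9), Triassic (251.902).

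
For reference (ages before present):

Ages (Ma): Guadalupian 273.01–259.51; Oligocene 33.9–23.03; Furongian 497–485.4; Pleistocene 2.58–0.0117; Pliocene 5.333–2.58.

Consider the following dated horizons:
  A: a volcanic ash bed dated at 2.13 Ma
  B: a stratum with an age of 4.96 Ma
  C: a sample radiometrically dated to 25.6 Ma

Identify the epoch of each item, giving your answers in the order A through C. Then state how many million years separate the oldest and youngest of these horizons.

A — Pleistocene; B — Pliocene; C — Oligocene; span 23.47 million years

Match each age against the start–end ranges in the excerpt: A = 2.13 Ma → Pleistocene (2.58–0.0117); B = 4.96 Ma → Pliocene (5.333–2.58); C = 25.6 Ma → Oligocene (33.9–23.03).
The largest age is 25.6 Ma and the smallest is 2.13 Ma; their difference is 23.47 Myr.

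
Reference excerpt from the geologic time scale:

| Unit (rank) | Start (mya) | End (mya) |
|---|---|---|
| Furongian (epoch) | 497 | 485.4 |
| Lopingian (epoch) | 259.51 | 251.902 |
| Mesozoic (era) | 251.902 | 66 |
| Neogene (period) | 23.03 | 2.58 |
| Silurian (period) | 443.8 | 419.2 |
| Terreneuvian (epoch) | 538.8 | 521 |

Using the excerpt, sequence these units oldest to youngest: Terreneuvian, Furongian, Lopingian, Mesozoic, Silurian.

Terreneuvian, then Furongian, then Silurian, then Lopingian, then Mesozoic

Sorting by start age (descending Ma, since larger Ma = older): Terreneuvian began 538.8, Furongian began 497, Silurian began 443.8, Lopingian began 259.51, Mesozoic began 251.902.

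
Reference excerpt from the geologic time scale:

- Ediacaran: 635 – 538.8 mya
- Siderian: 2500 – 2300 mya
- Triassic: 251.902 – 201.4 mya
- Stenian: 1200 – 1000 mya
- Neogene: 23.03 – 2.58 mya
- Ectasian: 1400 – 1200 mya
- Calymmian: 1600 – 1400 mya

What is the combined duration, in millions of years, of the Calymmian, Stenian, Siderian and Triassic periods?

650.502 million years

Each duration: Calymmian = 200; Stenian = 200; Siderian = 200; Triassic = 50.502.
Sum: 200 + 200 + 200 + 50.502 = 650.502 Myr.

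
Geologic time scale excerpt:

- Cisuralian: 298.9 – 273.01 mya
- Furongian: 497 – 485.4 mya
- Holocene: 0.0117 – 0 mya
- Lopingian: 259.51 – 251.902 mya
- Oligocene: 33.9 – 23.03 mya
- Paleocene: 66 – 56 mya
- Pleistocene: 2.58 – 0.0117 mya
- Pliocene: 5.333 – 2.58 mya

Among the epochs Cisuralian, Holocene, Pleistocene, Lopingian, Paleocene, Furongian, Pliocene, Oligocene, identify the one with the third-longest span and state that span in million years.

Oligocene, 10.87 million years

Durations: Cisuralian 25.89; Holocene 0.0117; Pleistocene 2.5683; Lopingian 7.608; Paleocene 10; Furongian 11.6; Pliocene 2.753; Oligocene 10.87 Myr.
Sorted longest-first: Cisuralian (25.89), Furongian (11.6), Oligocene (10.87), Paleocene (10), Lopingian (7.608), Pliocene (2.753), Pleistocene (2.5683), Holocene (0.0117).
The third longest is Oligocene at 10.87 Myr.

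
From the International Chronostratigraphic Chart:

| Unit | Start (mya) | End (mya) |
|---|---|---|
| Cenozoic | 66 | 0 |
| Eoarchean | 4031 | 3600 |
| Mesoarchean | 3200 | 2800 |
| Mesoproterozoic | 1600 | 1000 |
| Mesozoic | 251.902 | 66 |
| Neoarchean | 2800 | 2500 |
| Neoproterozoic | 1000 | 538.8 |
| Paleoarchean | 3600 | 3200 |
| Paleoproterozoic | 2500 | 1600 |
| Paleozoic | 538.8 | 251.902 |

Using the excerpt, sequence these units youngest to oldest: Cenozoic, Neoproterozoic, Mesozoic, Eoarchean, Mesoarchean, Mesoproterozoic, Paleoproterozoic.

Read off each span (Ma): Cenozoic 66–0; Neoproterozoic 1000–538.8; Mesozoic 251.902–66; Eoarchean 4031–3600; Mesoarchean 3200–2800; Mesoproterozoic 1600–1000; Paleoproterozoic 2500–1600.
Larger Ma is older, so oldest→youngest is Eoarchean, Mesoarchean, Paleoproterozoic, Mesoproterozoic, Neoproterozoic, Mesozoic, Cenozoic; reverse it for youngest→oldest.

Cenozoic → Mesozoic → Neoproterozoic → Mesoproterozoic → Paleoproterozoic → Mesoarchean → Eoarchean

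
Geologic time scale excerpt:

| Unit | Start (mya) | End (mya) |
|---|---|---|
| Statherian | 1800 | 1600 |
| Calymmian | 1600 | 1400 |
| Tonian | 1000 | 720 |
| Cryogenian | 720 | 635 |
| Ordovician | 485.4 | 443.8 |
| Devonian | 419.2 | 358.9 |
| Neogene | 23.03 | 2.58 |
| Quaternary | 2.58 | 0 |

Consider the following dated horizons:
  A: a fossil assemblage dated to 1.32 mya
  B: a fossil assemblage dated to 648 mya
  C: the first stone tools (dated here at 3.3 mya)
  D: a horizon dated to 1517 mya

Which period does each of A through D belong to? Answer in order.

A — Quaternary; B — Cryogenian; C — Neogene; D — Calymmian

A: 1.32 Ma lies in 2.58–0 Ma, so Quaternary.
B: 648 Ma lies in 720–635 Ma, so Cryogenian.
C: 3.3 Ma lies in 23.03–2.58 Ma, so Neogene.
D: 1517 Ma lies in 1600–1400 Ma, so Calymmian.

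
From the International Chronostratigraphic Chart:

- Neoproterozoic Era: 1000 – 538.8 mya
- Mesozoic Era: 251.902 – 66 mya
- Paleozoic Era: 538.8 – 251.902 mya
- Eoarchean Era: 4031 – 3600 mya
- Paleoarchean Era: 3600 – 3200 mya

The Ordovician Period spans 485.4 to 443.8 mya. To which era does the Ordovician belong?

Paleozoic

The Ordovician (485.4–443.8 Ma) lies entirely within 538.8–251.902 Ma, the Paleozoic Era.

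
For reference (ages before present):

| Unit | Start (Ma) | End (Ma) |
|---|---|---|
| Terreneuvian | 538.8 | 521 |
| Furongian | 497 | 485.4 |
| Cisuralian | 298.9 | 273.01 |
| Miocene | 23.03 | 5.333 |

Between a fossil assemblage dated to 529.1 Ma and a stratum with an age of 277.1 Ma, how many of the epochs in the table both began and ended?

1

The older date is 529.1 Ma and the younger is 277.1 Ma.
Epochs with start < 529.1 and end > 277.1 Ma: Furongian (497–485.4).
That is 1 complete epoch.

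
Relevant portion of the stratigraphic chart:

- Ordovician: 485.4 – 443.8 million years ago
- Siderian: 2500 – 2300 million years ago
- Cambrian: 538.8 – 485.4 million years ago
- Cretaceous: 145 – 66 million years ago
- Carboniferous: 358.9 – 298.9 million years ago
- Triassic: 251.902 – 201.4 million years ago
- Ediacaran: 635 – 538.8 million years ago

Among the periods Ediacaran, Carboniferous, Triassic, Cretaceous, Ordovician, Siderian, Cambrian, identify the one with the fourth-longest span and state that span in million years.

Carboniferous, 60 million years

Durations: Ediacaran 96.2; Carboniferous 60; Triassic 50.502; Cretaceous 79; Ordovician 41.6; Siderian 200; Cambrian 53.4 Myr.
Sorted longest-first: Siderian (200), Ediacaran (96.2), Cretaceous (79), Carboniferous (60), Cambrian (53.4), Triassic (50.502), Ordovician (41.6).
The fourth longest is Carboniferous at 60 Myr.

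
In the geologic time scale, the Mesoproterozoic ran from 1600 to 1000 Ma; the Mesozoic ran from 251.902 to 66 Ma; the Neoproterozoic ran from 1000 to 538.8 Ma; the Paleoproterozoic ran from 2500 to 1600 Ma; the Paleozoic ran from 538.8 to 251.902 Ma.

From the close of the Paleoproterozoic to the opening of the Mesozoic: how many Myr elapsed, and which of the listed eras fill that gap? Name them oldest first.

The Paleoproterozoic closes at 1600 Ma and the Mesozoic opens at 251.902 Ma, so the interval is 1600 − 251.902 = 1348.098 Myr.
An era fits inside if it starts at or after 1600 Ma and ends at or before 251.902 Ma; oldest first that gives Mesoproterozoic, Neoproterozoic, Paleozoic.

1348.098 million years; Mesoproterozoic, Neoproterozoic, Paleozoic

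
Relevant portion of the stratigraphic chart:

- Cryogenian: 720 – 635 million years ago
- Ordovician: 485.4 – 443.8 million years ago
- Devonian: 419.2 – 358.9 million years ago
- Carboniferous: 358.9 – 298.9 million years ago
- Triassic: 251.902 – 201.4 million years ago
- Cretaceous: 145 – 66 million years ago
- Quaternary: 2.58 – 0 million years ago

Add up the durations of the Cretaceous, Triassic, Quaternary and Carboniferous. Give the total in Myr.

192.082 million years

Each duration: Cretaceous = 79; Triassic = 50.502; Quaternary = 2.58; Carboniferous = 60.
Sum: 79 + 50.502 + 2.58 + 60 = 192.082 Myr.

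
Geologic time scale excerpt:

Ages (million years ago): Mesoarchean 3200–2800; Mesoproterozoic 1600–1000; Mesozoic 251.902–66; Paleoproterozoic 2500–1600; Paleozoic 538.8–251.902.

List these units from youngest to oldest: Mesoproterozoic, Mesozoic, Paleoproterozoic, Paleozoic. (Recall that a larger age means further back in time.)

Mesozoic, Paleozoic, Mesoproterozoic, Paleoproterozoic

Read off each span (Ma): Mesoproterozoic 1600–1000; Mesozoic 251.902–66; Paleoproterozoic 2500–1600; Paleozoic 538.8–251.902.
Larger Ma is older, so oldest→youngest is Paleoproterozoic, Mesoproterozoic, Paleozoic, Mesozoic; reverse it for youngest→oldest.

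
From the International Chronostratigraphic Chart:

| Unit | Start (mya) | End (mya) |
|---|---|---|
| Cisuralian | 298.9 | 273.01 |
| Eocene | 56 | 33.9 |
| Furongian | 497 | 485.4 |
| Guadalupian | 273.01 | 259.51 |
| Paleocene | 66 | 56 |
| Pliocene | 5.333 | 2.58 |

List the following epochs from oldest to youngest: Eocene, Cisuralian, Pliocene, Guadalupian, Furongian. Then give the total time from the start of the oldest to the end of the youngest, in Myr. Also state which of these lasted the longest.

From the excerpt: Eocene 56–33.9; Cisuralian 298.9–273.01; Pliocene 5.333–2.58; Guadalupian 273.01–259.51; Furongian 497–485.4 (Ma).
Larger Ma is earlier, so the oldest is Furongian and the youngest is Pliocene; oldest to youngest: Furongian, Cisuralian, Guadalupian, Eocene, Pliocene.
Oldest start 497 minus youngest end 2.58 gives 494.42 Myr overall.
Individual lengths (start − end): Cisuralian 25.89; Guadalupian 13.5; Eocene 22.1; Pliocene 2.753; Furongian 11.6. The largest is Cisuralian at 25.89 Myr.

Furongian, Cisuralian, Guadalupian, Eocene, Pliocene; total span 494.42 Myr; longest is Cisuralian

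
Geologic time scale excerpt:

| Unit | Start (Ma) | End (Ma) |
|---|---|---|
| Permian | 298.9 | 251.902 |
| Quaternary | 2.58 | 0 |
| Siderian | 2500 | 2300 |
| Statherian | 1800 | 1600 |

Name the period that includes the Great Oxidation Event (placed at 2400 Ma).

Siderian

2400 Ma lies between 2500 and 2300 Ma, so it falls in the Siderian.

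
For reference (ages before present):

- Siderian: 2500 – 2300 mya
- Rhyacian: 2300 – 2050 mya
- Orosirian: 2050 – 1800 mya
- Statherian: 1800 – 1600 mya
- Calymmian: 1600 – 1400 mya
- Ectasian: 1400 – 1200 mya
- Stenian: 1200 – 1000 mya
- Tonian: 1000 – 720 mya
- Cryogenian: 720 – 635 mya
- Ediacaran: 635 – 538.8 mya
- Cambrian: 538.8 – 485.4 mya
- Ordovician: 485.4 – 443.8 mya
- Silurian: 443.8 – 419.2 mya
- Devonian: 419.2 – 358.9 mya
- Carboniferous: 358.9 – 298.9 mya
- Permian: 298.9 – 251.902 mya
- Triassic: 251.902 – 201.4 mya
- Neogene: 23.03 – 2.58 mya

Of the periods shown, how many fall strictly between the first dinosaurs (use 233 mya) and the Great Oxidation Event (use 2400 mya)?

The older date is 2400 Ma and the younger is 233 Ma.
Periods with start < 2400 and end > 233 Ma: Rhyacian (2300–2050), Orosirian (2050–1800), Statherian (1800–1600), Calymmian (1600–1400), Ectasian (1400–1200), Stenian (1200–1000), Tonian (1000–720), Cryogenian (720–635), Ediacaran (635–538.8), Cambrian (538.8–485.4), Ordovician (485.4–443.8), Silurian (443.8–419.2), Devonian (419.2–358.9), Carboniferous (358.9–298.9), Permian (298.9–251.902).
That is 15 complete periods.

15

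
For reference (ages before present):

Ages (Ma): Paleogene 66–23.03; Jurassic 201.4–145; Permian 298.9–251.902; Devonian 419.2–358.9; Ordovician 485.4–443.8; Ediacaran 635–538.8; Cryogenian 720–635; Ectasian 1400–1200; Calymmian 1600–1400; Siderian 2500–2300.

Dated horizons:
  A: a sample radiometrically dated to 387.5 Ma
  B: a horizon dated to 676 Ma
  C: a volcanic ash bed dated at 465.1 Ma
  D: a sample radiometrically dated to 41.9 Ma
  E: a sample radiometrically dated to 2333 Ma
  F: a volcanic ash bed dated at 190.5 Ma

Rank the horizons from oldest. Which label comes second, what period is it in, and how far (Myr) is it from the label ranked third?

B, in the Cryogenian; 210.9 million years to C

Sorted oldest-first by Ma: E (2333), B (676), C (465.1), A (387.5), F (190.5), D (41.9).
The second oldest is B at 676 Ma, which lies in 720–635 Ma: the Cryogenian.
The third oldest is C at 465.1 Ma; separation = |676 − 465.1| = 210.9 Myr.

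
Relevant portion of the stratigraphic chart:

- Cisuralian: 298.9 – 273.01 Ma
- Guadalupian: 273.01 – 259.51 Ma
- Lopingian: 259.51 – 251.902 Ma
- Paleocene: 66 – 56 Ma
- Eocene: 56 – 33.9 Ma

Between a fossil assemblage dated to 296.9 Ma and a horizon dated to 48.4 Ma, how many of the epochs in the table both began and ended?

3

The older date is 296.9 Ma and the younger is 48.4 Ma.
Epochs with start < 296.9 and end > 48.4 Ma: Guadalupian (273.01–259.51), Lopingian (259.51–251.902), Paleocene (66–56).
That is 3 complete epochs.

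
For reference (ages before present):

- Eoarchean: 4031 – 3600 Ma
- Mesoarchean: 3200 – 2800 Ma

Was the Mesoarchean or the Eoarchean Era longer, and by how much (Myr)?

Mesoarchean: 3200 − 2800 = 400 Myr.
Eoarchean: 4031 − 3600 = 431 Myr.
Difference: 431 − 400 = 31 Myr, so the Eoarchean was longer.

Eoarchean, by 31 million years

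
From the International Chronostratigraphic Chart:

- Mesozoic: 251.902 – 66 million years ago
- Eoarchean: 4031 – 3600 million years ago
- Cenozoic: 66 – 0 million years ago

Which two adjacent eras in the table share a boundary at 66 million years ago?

Mesozoic and Cenozoic

The Mesozoic ends at 66 million years ago and the Cenozoic begins at 66 million years ago, so they share that boundary.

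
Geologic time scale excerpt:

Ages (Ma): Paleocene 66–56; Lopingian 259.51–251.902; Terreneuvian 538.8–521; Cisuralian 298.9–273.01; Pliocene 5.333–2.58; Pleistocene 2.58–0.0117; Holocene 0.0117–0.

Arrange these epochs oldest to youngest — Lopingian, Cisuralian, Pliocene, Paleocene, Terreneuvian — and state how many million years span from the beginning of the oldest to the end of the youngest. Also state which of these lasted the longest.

Terreneuvian, Cisuralian, Lopingian, Paleocene, Pliocene; total span 536.22 Myr; longest is Cisuralian

From the excerpt: Lopingian 259.51–251.902; Cisuralian 298.9–273.01; Pliocene 5.333–2.58; Paleocene 66–56; Terreneuvian 538.8–521 (Ma).
Larger Ma is earlier, so the oldest is Terreneuvian and the youngest is Pliocene; oldest to youngest: Terreneuvian, Cisuralian, Lopingian, Paleocene, Pliocene.
Oldest start 538.8 minus youngest end 2.58 gives 536.22 Myr overall.
Individual lengths (start − end): Terreneuvian 17.8; Paleocene 10; Lopingian 7.608; Cisuralian 25.89; Pliocene 2.753. The largest is Cisuralian at 25.89 Myr.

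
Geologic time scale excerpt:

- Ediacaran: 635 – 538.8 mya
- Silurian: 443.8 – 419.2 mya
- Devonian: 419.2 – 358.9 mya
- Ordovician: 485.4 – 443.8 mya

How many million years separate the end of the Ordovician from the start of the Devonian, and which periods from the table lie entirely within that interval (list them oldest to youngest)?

24.6 million years; Silurian

The Ordovician closes at 443.8 Ma and the Devonian opens at 419.2 Ma, so the interval is 443.8 − 419.2 = 24.6 Myr.
A period fits inside if it starts at or after 443.8 Ma and ends at or before 419.2 Ma; oldest first that gives Silurian.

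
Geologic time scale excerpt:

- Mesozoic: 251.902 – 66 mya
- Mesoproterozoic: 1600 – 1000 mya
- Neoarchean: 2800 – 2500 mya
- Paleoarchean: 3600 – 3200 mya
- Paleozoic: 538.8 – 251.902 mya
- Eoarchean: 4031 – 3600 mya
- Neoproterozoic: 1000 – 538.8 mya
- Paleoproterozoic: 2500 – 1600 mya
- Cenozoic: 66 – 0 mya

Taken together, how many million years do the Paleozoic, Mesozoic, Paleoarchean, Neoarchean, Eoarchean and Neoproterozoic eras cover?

2065 million years

Duration is start − end for each: (538.8 − 251.902) + (251.902 − 66) + (3600 − 3200) + (2800 − 2500) + (4031 − 3600) + (1000 − 538.8).
That is 286.898 + 185.902 + 400 + 300 + 431 + 461.2, which totals 2065 million years.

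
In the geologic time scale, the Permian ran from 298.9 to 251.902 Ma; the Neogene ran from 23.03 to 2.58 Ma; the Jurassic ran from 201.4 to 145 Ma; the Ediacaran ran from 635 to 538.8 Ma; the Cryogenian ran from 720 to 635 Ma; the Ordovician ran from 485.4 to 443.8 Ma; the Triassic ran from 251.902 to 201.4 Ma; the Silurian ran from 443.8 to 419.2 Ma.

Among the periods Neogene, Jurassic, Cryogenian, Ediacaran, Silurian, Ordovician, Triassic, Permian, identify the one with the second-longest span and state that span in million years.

Start − end for each: Neogene 23.03 − 2.58 = 20.45; Jurassic 201.4 − 145 = 56.4; Cryogenian 720 − 635 = 85; Ediacaran 635 − 538.8 = 96.2; Silurian 443.8 − 419.2 = 24.6; Ordovician 485.4 − 443.8 = 41.6; Triassic 251.902 − 201.4 = 50.502; Permian 298.9 − 251.902 = 46.998.
Ranking these from longest: Ediacaran > Cryogenian > Jurassic > Triassic > Permian > Ordovician > Silurian > Neogene.
Position 2 in that ranking is Cryogenian, which lasted 85 Myr.

Cryogenian, 85 million years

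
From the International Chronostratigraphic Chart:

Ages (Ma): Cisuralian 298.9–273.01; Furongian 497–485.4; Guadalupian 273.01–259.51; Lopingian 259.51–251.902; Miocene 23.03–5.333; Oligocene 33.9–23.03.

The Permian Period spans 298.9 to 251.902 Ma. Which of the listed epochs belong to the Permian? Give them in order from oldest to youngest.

Epochs with both bounds inside 298.9–251.902 Ma: Cisuralian (298.9–273.01), Guadalupian (273.01–259.51), Lopingian (259.51–251.902).

Cisuralian, Guadalupian, Lopingian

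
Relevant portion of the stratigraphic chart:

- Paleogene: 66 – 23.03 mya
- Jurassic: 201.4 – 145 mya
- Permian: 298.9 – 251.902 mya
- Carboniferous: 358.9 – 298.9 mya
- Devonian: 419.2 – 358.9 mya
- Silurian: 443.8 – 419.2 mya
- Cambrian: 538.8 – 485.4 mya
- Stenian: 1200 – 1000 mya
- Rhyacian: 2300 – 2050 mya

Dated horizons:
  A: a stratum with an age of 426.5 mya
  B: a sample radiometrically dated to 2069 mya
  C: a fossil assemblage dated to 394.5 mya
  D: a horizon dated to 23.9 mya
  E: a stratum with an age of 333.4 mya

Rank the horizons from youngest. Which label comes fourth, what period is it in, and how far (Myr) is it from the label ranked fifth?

Sorted youngest-first by Ma: D (23.9), E (333.4), C (394.5), A (426.5), B (2069).
The fourth youngest is A at 426.5 Ma, which lies in 443.8–419.2 Ma: the Silurian.
The fifth youngest is B at 2069 Ma; separation = |426.5 − 2069| = 1642.5 Myr.

A, in the Silurian; 1642.5 million years to B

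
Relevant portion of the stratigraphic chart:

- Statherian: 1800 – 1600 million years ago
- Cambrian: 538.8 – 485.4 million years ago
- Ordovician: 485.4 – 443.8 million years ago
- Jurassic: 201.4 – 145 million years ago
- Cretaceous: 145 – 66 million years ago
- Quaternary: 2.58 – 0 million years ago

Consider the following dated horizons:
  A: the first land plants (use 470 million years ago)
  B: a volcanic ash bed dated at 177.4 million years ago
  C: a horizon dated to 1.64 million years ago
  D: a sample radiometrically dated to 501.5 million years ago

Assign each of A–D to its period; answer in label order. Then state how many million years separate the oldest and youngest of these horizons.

Match each age against the start–end ranges in the excerpt: A = 470 Ma → Ordovician (485.4–443.8); B = 177.4 Ma → Jurassic (201.4–145); C = 1.64 Ma → Quaternary (2.58–0); D = 501.5 Ma → Cambrian (538.8–485.4).
The largest age is 501.5 Ma and the smallest is 1.64 Ma; their difference is 499.86 Myr.

A — Ordovician; B — Jurassic; C — Quaternary; D — Cambrian; span 499.86 million years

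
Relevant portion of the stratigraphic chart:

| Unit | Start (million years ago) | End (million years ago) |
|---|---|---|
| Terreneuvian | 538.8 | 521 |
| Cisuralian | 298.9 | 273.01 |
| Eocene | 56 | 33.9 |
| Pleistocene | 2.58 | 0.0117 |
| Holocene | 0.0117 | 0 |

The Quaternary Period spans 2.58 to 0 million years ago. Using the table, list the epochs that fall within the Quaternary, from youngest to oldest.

Holocene, Pleistocene

Epochs with both bounds inside 2.58–0 Ma: Holocene (0.0117–0), Pleistocene (2.58–0.0117).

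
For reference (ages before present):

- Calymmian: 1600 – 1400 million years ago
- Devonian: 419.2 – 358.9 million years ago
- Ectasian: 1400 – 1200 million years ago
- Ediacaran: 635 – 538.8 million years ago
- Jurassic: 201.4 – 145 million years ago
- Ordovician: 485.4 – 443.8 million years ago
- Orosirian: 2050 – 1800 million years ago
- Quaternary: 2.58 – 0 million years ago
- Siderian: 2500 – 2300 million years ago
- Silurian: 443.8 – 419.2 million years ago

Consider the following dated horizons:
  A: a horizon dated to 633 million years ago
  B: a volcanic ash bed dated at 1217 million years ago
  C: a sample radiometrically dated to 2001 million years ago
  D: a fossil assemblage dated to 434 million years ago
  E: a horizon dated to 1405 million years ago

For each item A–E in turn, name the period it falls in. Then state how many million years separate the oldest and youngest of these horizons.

A: 633 Ma lies in 635–538.8 Ma, so Ediacaran.
B: 1217 Ma lies in 1400–1200 Ma, so Ectasian.
C: 2001 Ma lies in 2050–1800 Ma, so Orosirian.
D: 434 Ma lies in 443.8–419.2 Ma, so Silurian.
E: 1405 Ma lies in 1600–1400 Ma, so Calymmian.
Oldest = 2001 Ma, youngest = 434 Ma → span 1567 Myr.

A — Ediacaran; B — Ectasian; C — Orosirian; D — Silurian; E — Calymmian; span 1567 million years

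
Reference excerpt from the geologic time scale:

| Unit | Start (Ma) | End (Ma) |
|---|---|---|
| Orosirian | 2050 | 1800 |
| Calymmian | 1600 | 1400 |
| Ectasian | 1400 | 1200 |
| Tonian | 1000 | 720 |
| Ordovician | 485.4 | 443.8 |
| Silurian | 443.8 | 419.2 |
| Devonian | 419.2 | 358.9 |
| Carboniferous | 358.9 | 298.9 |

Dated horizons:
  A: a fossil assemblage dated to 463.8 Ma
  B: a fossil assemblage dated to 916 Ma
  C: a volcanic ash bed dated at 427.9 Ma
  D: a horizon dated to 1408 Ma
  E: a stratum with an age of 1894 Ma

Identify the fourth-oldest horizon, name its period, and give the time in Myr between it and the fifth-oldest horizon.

Larger Ma means older, so oldest first: E 1894 > D 1408 > B 916 > A 463.8 > C 427.9.
Counting 4 along gives A (463.8 Ma); the excerpt puts that inside the Ordovician, 485.4–443.8 Ma.
Next in line is C (427.9 Ma), and 463.8 − 427.9 = 35.9 Myr.

A, in the Ordovician; 35.9 million years to C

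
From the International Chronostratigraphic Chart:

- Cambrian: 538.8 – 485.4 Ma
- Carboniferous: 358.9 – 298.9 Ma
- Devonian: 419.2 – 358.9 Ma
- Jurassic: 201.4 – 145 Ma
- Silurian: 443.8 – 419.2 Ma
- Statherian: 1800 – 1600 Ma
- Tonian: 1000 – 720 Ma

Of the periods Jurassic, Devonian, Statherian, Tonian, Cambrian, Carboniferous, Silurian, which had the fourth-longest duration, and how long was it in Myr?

Durations: Jurassic 56.4; Devonian 60.3; Statherian 200; Tonian 280; Cambrian 53.4; Carboniferous 60; Silurian 24.6 Myr.
Sorted longest-first: Tonian (280), Statherian (200), Devonian (60.3), Carboniferous (60), Jurassic (56.4), Cambrian (53.4), Silurian (24.6).
The fourth longest is Carboniferous at 60 Myr.

Carboniferous, 60 million years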